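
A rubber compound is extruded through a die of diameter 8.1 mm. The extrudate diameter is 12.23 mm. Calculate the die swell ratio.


Die swell ratio = D_extrudate / D_die
= 12.23 / 8.1
= 1.51

Die swell = 1.51


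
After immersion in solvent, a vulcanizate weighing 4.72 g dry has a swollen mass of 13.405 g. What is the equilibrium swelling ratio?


Q = W_swollen / W_dry
Q = 13.405 / 4.72
Q = 2.84

Q = 2.84


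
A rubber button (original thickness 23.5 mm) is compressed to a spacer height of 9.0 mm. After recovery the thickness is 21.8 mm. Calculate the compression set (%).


CS = (t0 - recovered) / (t0 - ts) * 100
= (23.5 - 21.8) / (23.5 - 9.0) * 100
= 1.7 / 14.5 * 100
= 11.7%

11.7%


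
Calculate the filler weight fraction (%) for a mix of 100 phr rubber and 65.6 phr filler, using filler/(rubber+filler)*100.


Filler % = filler / (rubber + filler) * 100
= 65.6 / (100 + 65.6) * 100
= 65.6 / 165.6 * 100
= 39.61%

39.61%


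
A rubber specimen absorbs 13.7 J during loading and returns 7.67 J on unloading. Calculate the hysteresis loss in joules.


Hysteresis loss = loading - unloading
= 13.7 - 7.67
= 6.03 J

6.03 J


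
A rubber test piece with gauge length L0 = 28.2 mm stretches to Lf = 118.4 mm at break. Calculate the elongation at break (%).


Elongation = (Lf - L0) / L0 * 100
= (118.4 - 28.2) / 28.2 * 100
= 90.2 / 28.2 * 100
= 319.9%

319.9%


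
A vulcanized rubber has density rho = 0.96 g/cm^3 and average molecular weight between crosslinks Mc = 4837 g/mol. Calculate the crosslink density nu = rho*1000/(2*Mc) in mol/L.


nu = rho * 1000 / (2 * Mc)
nu = 0.96 * 1000 / (2 * 4837)
nu = 960.0 / 9674
nu = 0.0992 mol/L

0.0992 mol/L


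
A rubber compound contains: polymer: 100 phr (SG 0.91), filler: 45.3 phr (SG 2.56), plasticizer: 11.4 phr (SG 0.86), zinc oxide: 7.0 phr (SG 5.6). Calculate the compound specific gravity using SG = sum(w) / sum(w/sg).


Sum of weights = 163.7
Volume contributions:
  polymer: 100/0.91 = 109.8901
  filler: 45.3/2.56 = 17.6953
  plasticizer: 11.4/0.86 = 13.2558
  zinc oxide: 7.0/5.6 = 1.2500
Sum of volumes = 142.0912
SG = 163.7 / 142.0912 = 1.152

SG = 1.152


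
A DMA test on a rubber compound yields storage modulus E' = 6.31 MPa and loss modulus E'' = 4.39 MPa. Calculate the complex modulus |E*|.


|E*| = sqrt(E'^2 + E''^2)
= sqrt(6.31^2 + 4.39^2)
= sqrt(39.8161 + 19.2721)
= 7.687 MPa

7.687 MPa


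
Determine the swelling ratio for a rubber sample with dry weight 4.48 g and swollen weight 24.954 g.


Q = W_swollen / W_dry
Q = 24.954 / 4.48
Q = 5.57

Q = 5.57


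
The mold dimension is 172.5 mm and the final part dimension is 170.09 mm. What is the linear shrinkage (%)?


Shrinkage = (mold - part) / mold * 100
= (172.5 - 170.09) / 172.5 * 100
= 2.41 / 172.5 * 100
= 1.4%

1.4%


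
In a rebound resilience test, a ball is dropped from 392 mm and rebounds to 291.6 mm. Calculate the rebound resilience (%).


Resilience = h_rebound / h_drop * 100
= 291.6 / 392 * 100
= 74.4%

74.4%


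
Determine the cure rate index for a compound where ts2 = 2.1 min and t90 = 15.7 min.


CRI = 100 / (t90 - ts2)
= 100 / (15.7 - 2.1)
= 100 / 13.6
= 7.35 min^-1

7.35 min^-1


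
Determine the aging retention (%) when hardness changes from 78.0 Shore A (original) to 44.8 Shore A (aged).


Retention = aged / original * 100
= 44.8 / 78.0 * 100
= 57.4%

57.4%


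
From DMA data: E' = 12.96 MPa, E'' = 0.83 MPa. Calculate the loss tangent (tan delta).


tan delta = E'' / E'
= 0.83 / 12.96
= 0.064

tan delta = 0.064


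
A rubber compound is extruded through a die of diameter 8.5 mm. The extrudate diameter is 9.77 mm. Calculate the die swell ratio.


Die swell ratio = D_extrudate / D_die
= 9.77 / 8.5
= 1.149

Die swell = 1.149


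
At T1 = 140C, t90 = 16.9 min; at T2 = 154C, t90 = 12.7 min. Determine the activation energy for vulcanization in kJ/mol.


T1 = 413.15 K, T2 = 427.15 K
1/T1 - 1/T2 = 7.9330e-05
ln(t1/t2) = ln(16.9/12.7) = 0.2857
Ea = 8.314 * 0.2857 / 7.9330e-05 = 29943.1902 J/mol
Ea = 29.94 kJ/mol

29.94 kJ/mol


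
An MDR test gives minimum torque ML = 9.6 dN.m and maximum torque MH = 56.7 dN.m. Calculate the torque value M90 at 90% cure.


M90 = ML + 0.9 * (MH - ML)
M90 = 9.6 + 0.9 * (56.7 - 9.6)
M90 = 9.6 + 0.9 * 47.1
M90 = 51.99 dN.m

51.99 dN.m


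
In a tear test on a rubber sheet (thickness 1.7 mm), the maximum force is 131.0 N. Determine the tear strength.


Tear strength = force / thickness
= 131.0 / 1.7
= 77.06 N/mm

77.06 N/mm


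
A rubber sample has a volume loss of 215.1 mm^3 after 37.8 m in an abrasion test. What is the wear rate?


Rate = volume_loss / distance
= 215.1 / 37.8
= 5.69 mm^3/m

5.69 mm^3/m


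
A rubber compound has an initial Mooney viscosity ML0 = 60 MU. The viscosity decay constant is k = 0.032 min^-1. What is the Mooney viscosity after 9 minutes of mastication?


ML = ML0 * exp(-k * t)
ML = 60 * exp(-0.032 * 9)
ML = 60 * 0.7498
ML = 44.99 MU

44.99 MU


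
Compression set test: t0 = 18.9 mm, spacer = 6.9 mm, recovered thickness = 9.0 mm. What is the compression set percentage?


CS = (t0 - recovered) / (t0 - ts) * 100
= (18.9 - 9.0) / (18.9 - 6.9) * 100
= 9.9 / 12.0 * 100
= 82.5%

82.5%


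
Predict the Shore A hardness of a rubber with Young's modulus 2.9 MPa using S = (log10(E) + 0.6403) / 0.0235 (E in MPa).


log10(E) = 0.0235*S - 0.6403  =>  S = (log10(E) + 0.6403) / 0.0235
log10(2.9) = 0.462398
S = (0.462398 + 0.6403) / 0.0235 = 1.102698 / 0.0235
S = 46.9

Shore A = 46.9


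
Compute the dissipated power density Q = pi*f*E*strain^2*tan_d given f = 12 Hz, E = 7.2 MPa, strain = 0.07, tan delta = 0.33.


Q = pi * f * E * strain^2 * tan_d
= pi * 12 * 7.2 * 0.07^2 * 0.33
= pi * 12 * 7.2 * 0.0049 * 0.33
= 0.4389

Q = 0.4389


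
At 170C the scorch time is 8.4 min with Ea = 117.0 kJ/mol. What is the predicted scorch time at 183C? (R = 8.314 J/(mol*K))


Convert temperatures: T1 = 170 + 273.15 = 443.15 K, T2 = 183 + 273.15 = 456.15 K
ts2_new = 8.4 * exp(117000 / 8.314 * (1/456.15 - 1/443.15))
1/T2 - 1/T1 = -6.4311e-05
ts2_new = 3.4 min

3.4 min


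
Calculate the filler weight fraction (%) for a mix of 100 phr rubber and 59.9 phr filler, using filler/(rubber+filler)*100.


Filler % = filler / (rubber + filler) * 100
= 59.9 / (100 + 59.9) * 100
= 59.9 / 159.9 * 100
= 37.46%

37.46%


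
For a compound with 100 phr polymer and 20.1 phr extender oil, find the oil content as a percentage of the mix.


Oil % = oil / (100 + oil) * 100
= 20.1 / (100 + 20.1) * 100
= 20.1 / 120.1 * 100
= 16.74%

16.74%


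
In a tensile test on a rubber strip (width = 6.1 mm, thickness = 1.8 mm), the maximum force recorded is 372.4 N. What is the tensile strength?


Area = width * thickness = 6.1 * 1.8 = 10.98 mm^2
TS = force / area = 372.4 / 10.98 = 33.92 MPa

33.92 MPa


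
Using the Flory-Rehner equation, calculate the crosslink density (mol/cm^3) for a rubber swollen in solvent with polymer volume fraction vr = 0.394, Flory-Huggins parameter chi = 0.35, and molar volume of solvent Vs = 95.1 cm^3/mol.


ln(1 - vr) = ln(1 - 0.394) = -0.5009
Numerator = -((-0.5009) + 0.394 + 0.35 * 0.394^2) = 0.0525
Denominator = 95.1 * (0.394^(1/3) - 0.394/2) = 50.9835
nu = 0.0525 / 50.9835 = 0.0010 mol/cm^3

0.0010 mol/cm^3


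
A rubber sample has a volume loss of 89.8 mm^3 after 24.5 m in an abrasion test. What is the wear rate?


Rate = volume_loss / distance
= 89.8 / 24.5
= 3.665 mm^3/m

3.665 mm^3/m


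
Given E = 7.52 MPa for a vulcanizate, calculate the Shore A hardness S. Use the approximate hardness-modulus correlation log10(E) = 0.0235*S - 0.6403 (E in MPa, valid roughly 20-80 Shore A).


log10(E) = 0.0235*S - 0.6403  =>  S = (log10(E) + 0.6403) / 0.0235
log10(7.52) = 0.876218
S = (0.876218 + 0.6403) / 0.0235 = 1.516518 / 0.0235
S = 64.5

Shore A = 64.5


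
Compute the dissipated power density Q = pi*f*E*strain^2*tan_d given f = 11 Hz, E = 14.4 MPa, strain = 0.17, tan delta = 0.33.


Q = pi * f * E * strain^2 * tan_d
= pi * 11 * 14.4 * 0.17^2 * 0.33
= pi * 11 * 14.4 * 0.0289 * 0.33
= 4.7459

Q = 4.7459


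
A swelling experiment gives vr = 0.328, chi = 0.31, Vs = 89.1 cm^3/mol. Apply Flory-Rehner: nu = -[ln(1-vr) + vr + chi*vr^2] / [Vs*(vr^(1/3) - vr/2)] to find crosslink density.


ln(1 - vr) = ln(1 - 0.328) = -0.3975
Numerator = -((-0.3975) + 0.328 + 0.31 * 0.328^2) = 0.0361
Denominator = 89.1 * (0.328^(1/3) - 0.328/2) = 46.8348
nu = 0.0361 / 46.8348 = 7.7177e-04 mol/cm^3

7.7177e-04 mol/cm^3


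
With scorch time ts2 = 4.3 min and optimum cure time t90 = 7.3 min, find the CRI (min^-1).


CRI = 100 / (t90 - ts2)
= 100 / (7.3 - 4.3)
= 100 / 3.0
= 33.33 min^-1

33.33 min^-1


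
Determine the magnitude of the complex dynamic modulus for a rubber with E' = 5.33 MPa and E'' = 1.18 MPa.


|E*| = sqrt(E'^2 + E''^2)
= sqrt(5.33^2 + 1.18^2)
= sqrt(28.4089 + 1.3924)
= 5.459 MPa

5.459 MPa


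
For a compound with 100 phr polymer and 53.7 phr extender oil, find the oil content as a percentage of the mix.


Oil % = oil / (100 + oil) * 100
= 53.7 / (100 + 53.7) * 100
= 53.7 / 153.7 * 100
= 34.94%

34.94%


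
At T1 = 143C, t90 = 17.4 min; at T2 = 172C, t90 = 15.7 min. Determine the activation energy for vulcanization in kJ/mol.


T1 = 416.15 K, T2 = 445.15 K
1/T1 - 1/T2 = 1.5655e-04
ln(t1/t2) = ln(17.4/15.7) = 0.1028
Ea = 8.314 * 0.1028 / 1.5655e-04 = 5460.1116 J/mol
Ea = 5.46 kJ/mol

5.46 kJ/mol


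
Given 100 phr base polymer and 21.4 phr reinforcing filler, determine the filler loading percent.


Filler % = filler / (rubber + filler) * 100
= 21.4 / (100 + 21.4) * 100
= 21.4 / 121.4 * 100
= 17.63%

17.63%


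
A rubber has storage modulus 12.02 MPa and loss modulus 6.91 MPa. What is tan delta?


tan delta = E'' / E'
= 6.91 / 12.02
= 0.5749

tan delta = 0.5749


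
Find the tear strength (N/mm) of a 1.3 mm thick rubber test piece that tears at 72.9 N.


Tear strength = force / thickness
= 72.9 / 1.3
= 56.08 N/mm

56.08 N/mm


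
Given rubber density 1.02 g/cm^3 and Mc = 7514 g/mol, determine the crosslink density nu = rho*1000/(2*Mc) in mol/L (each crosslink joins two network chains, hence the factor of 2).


nu = rho * 1000 / (2 * Mc)
nu = 1.02 * 1000 / (2 * 7514)
nu = 1020.0 / 15028
nu = 0.0679 mol/L

0.0679 mol/L


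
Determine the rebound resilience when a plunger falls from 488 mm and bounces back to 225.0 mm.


Resilience = h_rebound / h_drop * 100
= 225.0 / 488 * 100
= 46.1%

46.1%


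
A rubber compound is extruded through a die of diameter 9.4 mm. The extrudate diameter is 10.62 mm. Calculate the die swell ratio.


Die swell ratio = D_extrudate / D_die
= 10.62 / 9.4
= 1.13

Die swell = 1.13


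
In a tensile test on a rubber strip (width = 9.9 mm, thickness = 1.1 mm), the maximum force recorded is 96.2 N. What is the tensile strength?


Area = width * thickness = 9.9 * 1.1 = 10.89 mm^2
TS = force / area = 96.2 / 10.89 = 8.83 MPa

8.83 MPa


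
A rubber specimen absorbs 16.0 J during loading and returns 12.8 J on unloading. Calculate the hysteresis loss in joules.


Hysteresis loss = loading - unloading
= 16.0 - 12.8
= 3.2 J

3.2 J


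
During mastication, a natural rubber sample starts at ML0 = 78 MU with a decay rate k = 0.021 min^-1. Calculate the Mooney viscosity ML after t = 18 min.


ML = ML0 * exp(-k * t)
ML = 78 * exp(-0.021 * 18)
ML = 78 * 0.6852
ML = 53.45 MU

53.45 MU


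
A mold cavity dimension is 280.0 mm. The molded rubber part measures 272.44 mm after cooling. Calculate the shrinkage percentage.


Shrinkage = (mold - part) / mold * 100
= (280.0 - 272.44) / 280.0 * 100
= 7.56 / 280.0 * 100
= 2.7%

2.7%


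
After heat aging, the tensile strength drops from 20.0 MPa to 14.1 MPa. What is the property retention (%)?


Retention = aged / original * 100
= 14.1 / 20.0 * 100
= 70.5%

70.5%


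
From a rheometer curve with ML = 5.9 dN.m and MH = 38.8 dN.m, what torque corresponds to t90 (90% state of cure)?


M90 = ML + 0.9 * (MH - ML)
M90 = 5.9 + 0.9 * (38.8 - 5.9)
M90 = 5.9 + 0.9 * 32.9
M90 = 35.51 dN.m

35.51 dN.m


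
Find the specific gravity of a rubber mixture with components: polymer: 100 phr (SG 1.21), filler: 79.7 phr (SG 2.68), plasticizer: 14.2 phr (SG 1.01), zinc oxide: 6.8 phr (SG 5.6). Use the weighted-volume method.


Sum of weights = 200.7
Volume contributions:
  polymer: 100/1.21 = 82.6446
  filler: 79.7/2.68 = 29.7388
  plasticizer: 14.2/1.01 = 14.0594
  zinc oxide: 6.8/5.6 = 1.2143
Sum of volumes = 127.6571
SG = 200.7 / 127.6571 = 1.572

SG = 1.572


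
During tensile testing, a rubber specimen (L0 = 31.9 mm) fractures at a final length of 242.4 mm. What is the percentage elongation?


Elongation = (Lf - L0) / L0 * 100
= (242.4 - 31.9) / 31.9 * 100
= 210.5 / 31.9 * 100
= 659.9%

659.9%


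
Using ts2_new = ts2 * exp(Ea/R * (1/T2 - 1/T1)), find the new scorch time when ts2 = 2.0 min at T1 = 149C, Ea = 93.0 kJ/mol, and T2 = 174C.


Convert temperatures: T1 = 149 + 273.15 = 422.15 K, T2 = 174 + 273.15 = 447.15 K
ts2_new = 2.0 * exp(93000 / 8.314 * (1/447.15 - 1/422.15))
1/T2 - 1/T1 = -1.3244e-04
ts2_new = 0.45 min

0.45 min


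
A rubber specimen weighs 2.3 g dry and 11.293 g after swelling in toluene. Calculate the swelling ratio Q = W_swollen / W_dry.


Q = W_swollen / W_dry
Q = 11.293 / 2.3
Q = 4.91

Q = 4.91


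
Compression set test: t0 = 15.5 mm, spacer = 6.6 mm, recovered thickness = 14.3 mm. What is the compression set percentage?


CS = (t0 - recovered) / (t0 - ts) * 100
= (15.5 - 14.3) / (15.5 - 6.6) * 100
= 1.2 / 8.9 * 100
= 13.5%

13.5%


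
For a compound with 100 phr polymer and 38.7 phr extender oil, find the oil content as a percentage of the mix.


Oil % = oil / (100 + oil) * 100
= 38.7 / (100 + 38.7) * 100
= 38.7 / 138.7 * 100
= 27.9%

27.9%


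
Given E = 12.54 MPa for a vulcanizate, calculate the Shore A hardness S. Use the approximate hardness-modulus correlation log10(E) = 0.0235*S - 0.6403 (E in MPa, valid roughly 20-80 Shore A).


log10(E) = 0.0235*S - 0.6403  =>  S = (log10(E) + 0.6403) / 0.0235
log10(12.54) = 1.098298
S = (1.098298 + 0.6403) / 0.0235 = 1.738598 / 0.0235
S = 74.0

Shore A = 74.0


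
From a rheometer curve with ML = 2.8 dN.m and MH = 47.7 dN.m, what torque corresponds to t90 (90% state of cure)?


M90 = ML + 0.9 * (MH - ML)
M90 = 2.8 + 0.9 * (47.7 - 2.8)
M90 = 2.8 + 0.9 * 44.9
M90 = 43.21 dN.m

43.21 dN.m


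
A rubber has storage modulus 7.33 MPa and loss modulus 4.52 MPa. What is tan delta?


tan delta = E'' / E'
= 4.52 / 7.33
= 0.6166

tan delta = 0.6166


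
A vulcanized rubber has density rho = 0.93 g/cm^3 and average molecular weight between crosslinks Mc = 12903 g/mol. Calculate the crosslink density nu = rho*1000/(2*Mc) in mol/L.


nu = rho * 1000 / (2 * Mc)
nu = 0.93 * 1000 / (2 * 12903)
nu = 930.0 / 25806
nu = 0.0360 mol/L

0.0360 mol/L


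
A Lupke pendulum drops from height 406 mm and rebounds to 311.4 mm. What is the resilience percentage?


Resilience = h_rebound / h_drop * 100
= 311.4 / 406 * 100
= 76.7%

76.7%


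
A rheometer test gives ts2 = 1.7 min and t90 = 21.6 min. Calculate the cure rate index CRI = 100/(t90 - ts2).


CRI = 100 / (t90 - ts2)
= 100 / (21.6 - 1.7)
= 100 / 19.9
= 5.03 min^-1

5.03 min^-1


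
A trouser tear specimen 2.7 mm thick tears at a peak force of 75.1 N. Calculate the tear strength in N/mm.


Tear strength = force / thickness
= 75.1 / 2.7
= 27.81 N/mm

27.81 N/mm


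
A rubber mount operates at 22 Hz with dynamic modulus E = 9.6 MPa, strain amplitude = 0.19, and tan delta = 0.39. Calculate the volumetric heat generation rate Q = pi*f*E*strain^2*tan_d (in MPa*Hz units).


Q = pi * f * E * strain^2 * tan_d
= pi * 22 * 9.6 * 0.19^2 * 0.39
= pi * 22 * 9.6 * 0.0361 * 0.39
= 9.3415

Q = 9.3415


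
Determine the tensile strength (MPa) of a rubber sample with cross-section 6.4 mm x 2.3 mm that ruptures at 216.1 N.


Area = width * thickness = 6.4 * 2.3 = 14.72 mm^2
TS = force / area = 216.1 / 14.72 = 14.68 MPa

14.68 MPa


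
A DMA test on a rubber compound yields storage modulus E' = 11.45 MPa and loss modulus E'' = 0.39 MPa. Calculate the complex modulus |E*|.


|E*| = sqrt(E'^2 + E''^2)
= sqrt(11.45^2 + 0.39^2)
= sqrt(131.1025 + 0.1521)
= 11.457 MPa

11.457 MPa


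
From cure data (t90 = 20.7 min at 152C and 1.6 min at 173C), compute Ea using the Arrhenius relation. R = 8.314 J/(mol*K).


T1 = 425.15 K, T2 = 446.15 K
1/T1 - 1/T2 = 1.1071e-04
ln(t1/t2) = ln(20.7/1.6) = 2.5601
Ea = 8.314 * 2.5601 / 1.1071e-04 = 192254.2003 J/mol
Ea = 192.25 kJ/mol

192.25 kJ/mol


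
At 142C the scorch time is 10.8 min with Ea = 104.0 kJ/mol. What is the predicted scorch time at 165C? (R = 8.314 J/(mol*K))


Convert temperatures: T1 = 142 + 273.15 = 415.15 K, T2 = 165 + 273.15 = 438.15 K
ts2_new = 10.8 * exp(104000 / 8.314 * (1/438.15 - 1/415.15))
1/T2 - 1/T1 = -1.2644e-04
ts2_new = 2.22 min

2.22 min


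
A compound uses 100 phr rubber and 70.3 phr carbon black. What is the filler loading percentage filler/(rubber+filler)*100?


Filler % = filler / (rubber + filler) * 100
= 70.3 / (100 + 70.3) * 100
= 70.3 / 170.3 * 100
= 41.28%

41.28%


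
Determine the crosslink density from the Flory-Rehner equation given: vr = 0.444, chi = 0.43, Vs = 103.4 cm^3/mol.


ln(1 - vr) = ln(1 - 0.444) = -0.5870
Numerator = -((-0.5870) + 0.444 + 0.43 * 0.444^2) = 0.0582
Denominator = 103.4 * (0.444^(1/3) - 0.444/2) = 55.9279
nu = 0.0582 / 55.9279 = 0.0010 mol/cm^3

0.0010 mol/cm^3


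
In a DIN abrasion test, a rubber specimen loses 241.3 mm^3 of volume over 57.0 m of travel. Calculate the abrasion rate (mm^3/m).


Rate = volume_loss / distance
= 241.3 / 57.0
= 4.233 mm^3/m

4.233 mm^3/m


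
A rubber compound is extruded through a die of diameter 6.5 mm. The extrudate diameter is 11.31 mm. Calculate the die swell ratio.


Die swell ratio = D_extrudate / D_die
= 11.31 / 6.5
= 1.74

Die swell = 1.74


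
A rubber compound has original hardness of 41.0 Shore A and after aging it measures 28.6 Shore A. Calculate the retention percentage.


Retention = aged / original * 100
= 28.6 / 41.0 * 100
= 69.8%

69.8%


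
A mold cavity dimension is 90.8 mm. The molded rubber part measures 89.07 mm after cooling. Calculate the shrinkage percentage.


Shrinkage = (mold - part) / mold * 100
= (90.8 - 89.07) / 90.8 * 100
= 1.73 / 90.8 * 100
= 1.91%

1.91%


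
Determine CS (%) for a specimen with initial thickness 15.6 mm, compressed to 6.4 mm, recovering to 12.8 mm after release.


CS = (t0 - recovered) / (t0 - ts) * 100
= (15.6 - 12.8) / (15.6 - 6.4) * 100
= 2.8 / 9.2 * 100
= 30.4%

30.4%


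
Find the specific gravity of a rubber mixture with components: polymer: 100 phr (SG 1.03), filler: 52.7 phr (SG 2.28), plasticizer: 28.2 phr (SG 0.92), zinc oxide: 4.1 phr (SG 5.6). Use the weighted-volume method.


Sum of weights = 185.0
Volume contributions:
  polymer: 100/1.03 = 97.0874
  filler: 52.7/2.28 = 23.1140
  plasticizer: 28.2/0.92 = 30.6522
  zinc oxide: 4.1/5.6 = 0.7321
Sum of volumes = 151.5857
SG = 185.0 / 151.5857 = 1.22

SG = 1.22


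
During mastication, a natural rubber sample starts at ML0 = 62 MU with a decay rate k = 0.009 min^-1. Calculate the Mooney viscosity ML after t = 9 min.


ML = ML0 * exp(-k * t)
ML = 62 * exp(-0.009 * 9)
ML = 62 * 0.9222
ML = 57.18 MU

57.18 MU


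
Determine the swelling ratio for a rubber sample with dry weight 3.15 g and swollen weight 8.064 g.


Q = W_swollen / W_dry
Q = 8.064 / 3.15
Q = 2.56

Q = 2.56


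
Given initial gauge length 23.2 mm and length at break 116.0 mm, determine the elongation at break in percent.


Elongation = (Lf - L0) / L0 * 100
= (116.0 - 23.2) / 23.2 * 100
= 92.8 / 23.2 * 100
= 400.0%

400.0%


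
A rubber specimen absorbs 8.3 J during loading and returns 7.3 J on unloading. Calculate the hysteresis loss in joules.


Hysteresis loss = loading - unloading
= 8.3 - 7.3
= 1.0 J

1.0 J


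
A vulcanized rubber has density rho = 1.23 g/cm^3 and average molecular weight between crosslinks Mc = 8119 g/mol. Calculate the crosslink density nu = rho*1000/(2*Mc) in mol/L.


nu = rho * 1000 / (2 * Mc)
nu = 1.23 * 1000 / (2 * 8119)
nu = 1230.0 / 16238
nu = 0.0757 mol/L

0.0757 mol/L


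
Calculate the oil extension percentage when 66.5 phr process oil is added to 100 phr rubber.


Oil % = oil / (100 + oil) * 100
= 66.5 / (100 + 66.5) * 100
= 66.5 / 166.5 * 100
= 39.94%

39.94%


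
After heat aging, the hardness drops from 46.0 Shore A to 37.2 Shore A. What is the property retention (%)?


Retention = aged / original * 100
= 37.2 / 46.0 * 100
= 80.9%

80.9%


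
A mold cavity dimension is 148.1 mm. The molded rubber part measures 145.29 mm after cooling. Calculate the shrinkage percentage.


Shrinkage = (mold - part) / mold * 100
= (148.1 - 145.29) / 148.1 * 100
= 2.81 / 148.1 * 100
= 1.9%

1.9%


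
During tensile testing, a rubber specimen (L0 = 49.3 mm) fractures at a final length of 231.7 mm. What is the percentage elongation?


Elongation = (Lf - L0) / L0 * 100
= (231.7 - 49.3) / 49.3 * 100
= 182.4 / 49.3 * 100
= 370.0%

370.0%


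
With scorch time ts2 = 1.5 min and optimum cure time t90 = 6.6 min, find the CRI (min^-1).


CRI = 100 / (t90 - ts2)
= 100 / (6.6 - 1.5)
= 100 / 5.1
= 19.61 min^-1

19.61 min^-1


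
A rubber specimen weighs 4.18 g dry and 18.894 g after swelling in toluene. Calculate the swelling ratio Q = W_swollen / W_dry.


Q = W_swollen / W_dry
Q = 18.894 / 4.18
Q = 4.52

Q = 4.52


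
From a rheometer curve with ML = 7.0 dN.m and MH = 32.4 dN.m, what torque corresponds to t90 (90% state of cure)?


M90 = ML + 0.9 * (MH - ML)
M90 = 7.0 + 0.9 * (32.4 - 7.0)
M90 = 7.0 + 0.9 * 25.4
M90 = 29.86 dN.m

29.86 dN.m


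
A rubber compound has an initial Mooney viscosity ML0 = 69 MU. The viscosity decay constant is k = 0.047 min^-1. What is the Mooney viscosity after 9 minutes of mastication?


ML = ML0 * exp(-k * t)
ML = 69 * exp(-0.047 * 9)
ML = 69 * 0.6551
ML = 45.2 MU

45.2 MU


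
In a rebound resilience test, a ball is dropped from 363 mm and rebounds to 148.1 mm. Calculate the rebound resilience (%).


Resilience = h_rebound / h_drop * 100
= 148.1 / 363 * 100
= 40.8%

40.8%


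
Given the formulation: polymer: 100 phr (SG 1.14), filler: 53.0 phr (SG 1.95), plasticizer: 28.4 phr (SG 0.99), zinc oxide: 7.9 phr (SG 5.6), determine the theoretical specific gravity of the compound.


Sum of weights = 189.3
Volume contributions:
  polymer: 100/1.14 = 87.7193
  filler: 53.0/1.95 = 27.1795
  plasticizer: 28.4/0.99 = 28.6869
  zinc oxide: 7.9/5.6 = 1.4107
Sum of volumes = 144.9964
SG = 189.3 / 144.9964 = 1.306

SG = 1.306


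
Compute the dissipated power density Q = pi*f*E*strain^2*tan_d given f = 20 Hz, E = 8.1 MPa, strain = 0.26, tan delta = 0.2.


Q = pi * f * E * strain^2 * tan_d
= pi * 20 * 8.1 * 0.26^2 * 0.2
= pi * 20 * 8.1 * 0.0676 * 0.2
= 6.8808

Q = 6.8808


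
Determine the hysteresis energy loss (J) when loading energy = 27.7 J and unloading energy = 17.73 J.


Hysteresis loss = loading - unloading
= 27.7 - 17.73
= 9.97 J

9.97 J


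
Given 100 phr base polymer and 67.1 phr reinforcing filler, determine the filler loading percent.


Filler % = filler / (rubber + filler) * 100
= 67.1 / (100 + 67.1) * 100
= 67.1 / 167.1 * 100
= 40.16%

40.16%


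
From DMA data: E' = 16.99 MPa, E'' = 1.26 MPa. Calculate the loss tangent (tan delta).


tan delta = E'' / E'
= 1.26 / 16.99
= 0.0742

tan delta = 0.0742


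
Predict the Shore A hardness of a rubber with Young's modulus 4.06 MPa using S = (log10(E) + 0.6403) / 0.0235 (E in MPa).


log10(E) = 0.0235*S - 0.6403  =>  S = (log10(E) + 0.6403) / 0.0235
log10(4.06) = 0.608526
S = (0.608526 + 0.6403) / 0.0235 = 1.248826 / 0.0235
S = 53.1

Shore A = 53.1


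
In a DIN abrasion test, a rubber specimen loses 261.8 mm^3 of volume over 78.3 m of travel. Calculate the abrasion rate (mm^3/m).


Rate = volume_loss / distance
= 261.8 / 78.3
= 3.344 mm^3/m

3.344 mm^3/m


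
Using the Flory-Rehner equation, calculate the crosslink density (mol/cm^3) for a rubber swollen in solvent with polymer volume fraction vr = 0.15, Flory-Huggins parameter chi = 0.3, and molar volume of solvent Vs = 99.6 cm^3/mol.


ln(1 - vr) = ln(1 - 0.15) = -0.1625
Numerator = -((-0.1625) + 0.15 + 0.3 * 0.15^2) = 0.0058
Denominator = 99.6 * (0.15^(1/3) - 0.15/2) = 45.4504
nu = 0.0058 / 45.4504 = 1.2693e-04 mol/cm^3

1.2693e-04 mol/cm^3


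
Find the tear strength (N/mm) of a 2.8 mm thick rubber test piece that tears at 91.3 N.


Tear strength = force / thickness
= 91.3 / 2.8
= 32.61 N/mm

32.61 N/mm


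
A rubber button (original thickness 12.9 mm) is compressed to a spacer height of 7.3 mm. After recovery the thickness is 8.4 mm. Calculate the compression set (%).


CS = (t0 - recovered) / (t0 - ts) * 100
= (12.9 - 8.4) / (12.9 - 7.3) * 100
= 4.5 / 5.6 * 100
= 80.4%

80.4%


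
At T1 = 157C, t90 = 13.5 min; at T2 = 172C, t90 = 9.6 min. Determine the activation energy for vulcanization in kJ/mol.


T1 = 430.15 K, T2 = 445.15 K
1/T1 - 1/T2 = 7.8337e-05
ln(t1/t2) = ln(13.5/9.6) = 0.3409
Ea = 8.314 * 0.3409 / 7.8337e-05 = 36183.1137 J/mol
Ea = 36.18 kJ/mol

36.18 kJ/mol


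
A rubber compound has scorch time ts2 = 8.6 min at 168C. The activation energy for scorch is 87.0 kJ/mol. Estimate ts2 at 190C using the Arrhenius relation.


Convert temperatures: T1 = 168 + 273.15 = 441.15 K, T2 = 190 + 273.15 = 463.15 K
ts2_new = 8.6 * exp(87000 / 8.314 * (1/463.15 - 1/441.15))
1/T2 - 1/T1 = -1.0767e-04
ts2_new = 2.79 min

2.79 min


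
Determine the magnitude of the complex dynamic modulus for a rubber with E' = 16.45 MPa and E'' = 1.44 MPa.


|E*| = sqrt(E'^2 + E''^2)
= sqrt(16.45^2 + 1.44^2)
= sqrt(270.6025 + 2.0736)
= 16.513 MPa

16.513 MPa


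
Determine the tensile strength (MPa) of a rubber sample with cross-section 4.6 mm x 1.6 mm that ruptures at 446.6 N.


Area = width * thickness = 4.6 * 1.6 = 7.36 mm^2
TS = force / area = 446.6 / 7.36 = 60.68 MPa

60.68 MPa


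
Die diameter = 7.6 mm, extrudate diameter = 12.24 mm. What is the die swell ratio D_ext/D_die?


Die swell ratio = D_extrudate / D_die
= 12.24 / 7.6
= 1.611

Die swell = 1.611


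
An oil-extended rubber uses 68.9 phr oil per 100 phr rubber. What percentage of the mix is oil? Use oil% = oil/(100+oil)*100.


Oil % = oil / (100 + oil) * 100
= 68.9 / (100 + 68.9) * 100
= 68.9 / 168.9 * 100
= 40.79%

40.79%


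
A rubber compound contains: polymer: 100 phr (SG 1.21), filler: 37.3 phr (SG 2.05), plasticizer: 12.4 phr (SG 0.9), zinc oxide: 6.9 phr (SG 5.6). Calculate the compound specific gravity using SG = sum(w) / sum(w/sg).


Sum of weights = 156.6
Volume contributions:
  polymer: 100/1.21 = 82.6446
  filler: 37.3/2.05 = 18.1951
  plasticizer: 12.4/0.9 = 13.7778
  zinc oxide: 6.9/5.6 = 1.2321
Sum of volumes = 115.8497
SG = 156.6 / 115.8497 = 1.352

SG = 1.352


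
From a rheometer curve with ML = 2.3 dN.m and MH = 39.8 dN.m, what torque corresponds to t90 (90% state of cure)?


M90 = ML + 0.9 * (MH - ML)
M90 = 2.3 + 0.9 * (39.8 - 2.3)
M90 = 2.3 + 0.9 * 37.5
M90 = 36.05 dN.m

36.05 dN.m


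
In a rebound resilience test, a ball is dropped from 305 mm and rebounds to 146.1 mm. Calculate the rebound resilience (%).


Resilience = h_rebound / h_drop * 100
= 146.1 / 305 * 100
= 47.9%

47.9%


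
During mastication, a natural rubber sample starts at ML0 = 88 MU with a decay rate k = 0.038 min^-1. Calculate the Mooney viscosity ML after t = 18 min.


ML = ML0 * exp(-k * t)
ML = 88 * exp(-0.038 * 18)
ML = 88 * 0.5046
ML = 44.4 MU

44.4 MU


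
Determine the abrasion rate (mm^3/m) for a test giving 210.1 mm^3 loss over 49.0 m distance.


Rate = volume_loss / distance
= 210.1 / 49.0
= 4.288 mm^3/m

4.288 mm^3/m


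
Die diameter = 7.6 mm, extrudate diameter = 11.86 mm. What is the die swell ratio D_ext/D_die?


Die swell ratio = D_extrudate / D_die
= 11.86 / 7.6
= 1.561

Die swell = 1.561


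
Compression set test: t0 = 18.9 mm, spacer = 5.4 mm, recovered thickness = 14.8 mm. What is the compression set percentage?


CS = (t0 - recovered) / (t0 - ts) * 100
= (18.9 - 14.8) / (18.9 - 5.4) * 100
= 4.1 / 13.5 * 100
= 30.4%

30.4%


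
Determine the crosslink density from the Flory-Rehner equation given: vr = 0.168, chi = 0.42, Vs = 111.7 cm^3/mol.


ln(1 - vr) = ln(1 - 0.168) = -0.1839
Numerator = -((-0.1839) + 0.168 + 0.42 * 0.168^2) = 0.0041
Denominator = 111.7 * (0.168^(1/3) - 0.168/2) = 52.2516
nu = 0.0041 / 52.2516 = 7.7869e-05 mol/cm^3

7.7869e-05 mol/cm^3


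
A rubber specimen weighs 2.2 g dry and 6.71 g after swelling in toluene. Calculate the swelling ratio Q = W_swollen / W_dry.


Q = W_swollen / W_dry
Q = 6.71 / 2.2
Q = 3.05

Q = 3.05


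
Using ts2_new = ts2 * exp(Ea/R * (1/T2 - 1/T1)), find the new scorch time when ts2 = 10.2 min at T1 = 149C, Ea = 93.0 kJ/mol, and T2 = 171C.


Convert temperatures: T1 = 149 + 273.15 = 422.15 K, T2 = 171 + 273.15 = 444.15 K
ts2_new = 10.2 * exp(93000 / 8.314 * (1/444.15 - 1/422.15))
1/T2 - 1/T1 = -1.1733e-04
ts2_new = 2.75 min

2.75 min


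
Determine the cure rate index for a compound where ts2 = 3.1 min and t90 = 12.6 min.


CRI = 100 / (t90 - ts2)
= 100 / (12.6 - 3.1)
= 100 / 9.5
= 10.53 min^-1

10.53 min^-1


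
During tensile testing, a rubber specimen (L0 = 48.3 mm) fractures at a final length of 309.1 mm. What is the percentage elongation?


Elongation = (Lf - L0) / L0 * 100
= (309.1 - 48.3) / 48.3 * 100
= 260.8 / 48.3 * 100
= 540.0%

540.0%


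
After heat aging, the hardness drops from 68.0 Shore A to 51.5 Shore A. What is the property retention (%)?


Retention = aged / original * 100
= 51.5 / 68.0 * 100
= 75.7%

75.7%


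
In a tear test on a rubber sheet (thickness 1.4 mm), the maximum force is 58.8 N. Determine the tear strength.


Tear strength = force / thickness
= 58.8 / 1.4
= 42.0 N/mm

42.0 N/mm


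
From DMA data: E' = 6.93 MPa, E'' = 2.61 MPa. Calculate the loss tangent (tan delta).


tan delta = E'' / E'
= 2.61 / 6.93
= 0.3766

tan delta = 0.3766


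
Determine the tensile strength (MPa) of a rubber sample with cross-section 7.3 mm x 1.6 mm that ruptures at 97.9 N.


Area = width * thickness = 7.3 * 1.6 = 11.68 mm^2
TS = force / area = 97.9 / 11.68 = 8.38 MPa

8.38 MPa


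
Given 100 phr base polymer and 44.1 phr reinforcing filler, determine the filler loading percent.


Filler % = filler / (rubber + filler) * 100
= 44.1 / (100 + 44.1) * 100
= 44.1 / 144.1 * 100
= 30.6%

30.6%


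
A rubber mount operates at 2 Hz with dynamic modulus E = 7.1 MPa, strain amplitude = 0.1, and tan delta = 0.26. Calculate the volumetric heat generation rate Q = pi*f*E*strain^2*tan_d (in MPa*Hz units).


Q = pi * f * E * strain^2 * tan_d
= pi * 2 * 7.1 * 0.1^2 * 0.26
= pi * 2 * 7.1 * 0.0100 * 0.26
= 0.1160

Q = 0.1160


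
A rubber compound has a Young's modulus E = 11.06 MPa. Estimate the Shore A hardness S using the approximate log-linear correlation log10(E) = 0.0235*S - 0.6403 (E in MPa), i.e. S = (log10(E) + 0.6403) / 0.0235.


log10(E) = 0.0235*S - 0.6403  =>  S = (log10(E) + 0.6403) / 0.0235
log10(11.06) = 1.043755
S = (1.043755 + 0.6403) / 0.0235 = 1.684055 / 0.0235
S = 71.7

Shore A = 71.7


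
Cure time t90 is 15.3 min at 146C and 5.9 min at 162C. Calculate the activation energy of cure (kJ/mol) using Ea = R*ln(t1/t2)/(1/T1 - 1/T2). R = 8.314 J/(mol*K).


T1 = 419.15 K, T2 = 435.15 K
1/T1 - 1/T2 = 8.7723e-05
ln(t1/t2) = ln(15.3/5.9) = 0.9529
Ea = 8.314 * 0.9529 / 8.7723e-05 = 90312.1207 J/mol
Ea = 90.31 kJ/mol

90.31 kJ/mol


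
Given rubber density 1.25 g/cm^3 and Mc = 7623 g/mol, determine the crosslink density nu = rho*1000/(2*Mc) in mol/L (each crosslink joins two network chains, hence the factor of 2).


nu = rho * 1000 / (2 * Mc)
nu = 1.25 * 1000 / (2 * 7623)
nu = 1250.0 / 15246
nu = 0.0820 mol/L

0.0820 mol/L


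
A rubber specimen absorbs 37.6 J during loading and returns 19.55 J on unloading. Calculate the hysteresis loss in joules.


Hysteresis loss = loading - unloading
= 37.6 - 19.55
= 18.05 J

18.05 J


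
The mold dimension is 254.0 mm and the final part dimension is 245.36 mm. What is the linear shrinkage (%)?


Shrinkage = (mold - part) / mold * 100
= (254.0 - 245.36) / 254.0 * 100
= 8.64 / 254.0 * 100
= 3.4%

3.4%


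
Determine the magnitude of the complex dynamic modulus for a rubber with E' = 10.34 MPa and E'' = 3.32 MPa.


|E*| = sqrt(E'^2 + E''^2)
= sqrt(10.34^2 + 3.32^2)
= sqrt(106.9156 + 11.0224)
= 10.86 MPa

10.86 MPa


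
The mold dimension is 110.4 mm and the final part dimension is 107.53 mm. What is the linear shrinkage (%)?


Shrinkage = (mold - part) / mold * 100
= (110.4 - 107.53) / 110.4 * 100
= 2.87 / 110.4 * 100
= 2.6%

2.6%


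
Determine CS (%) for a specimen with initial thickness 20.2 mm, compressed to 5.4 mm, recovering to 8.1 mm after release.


CS = (t0 - recovered) / (t0 - ts) * 100
= (20.2 - 8.1) / (20.2 - 5.4) * 100
= 12.1 / 14.8 * 100
= 81.8%

81.8%


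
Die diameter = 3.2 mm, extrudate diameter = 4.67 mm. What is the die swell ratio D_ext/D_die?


Die swell ratio = D_extrudate / D_die
= 4.67 / 3.2
= 1.459

Die swell = 1.459


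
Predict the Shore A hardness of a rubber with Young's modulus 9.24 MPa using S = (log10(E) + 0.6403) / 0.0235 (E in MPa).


log10(E) = 0.0235*S - 0.6403  =>  S = (log10(E) + 0.6403) / 0.0235
log10(9.24) = 0.965672
S = (0.965672 + 0.6403) / 0.0235 = 1.605972 / 0.0235
S = 68.3

Shore A = 68.3


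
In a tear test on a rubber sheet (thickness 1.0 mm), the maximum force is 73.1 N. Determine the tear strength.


Tear strength = force / thickness
= 73.1 / 1.0
= 73.1 N/mm

73.1 N/mm


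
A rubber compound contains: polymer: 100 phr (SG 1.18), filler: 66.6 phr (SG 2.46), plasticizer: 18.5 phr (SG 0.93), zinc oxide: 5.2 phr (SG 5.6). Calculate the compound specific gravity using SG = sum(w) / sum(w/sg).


Sum of weights = 190.3
Volume contributions:
  polymer: 100/1.18 = 84.7458
  filler: 66.6/2.46 = 27.0732
  plasticizer: 18.5/0.93 = 19.8925
  zinc oxide: 5.2/5.6 = 0.9286
Sum of volumes = 132.6400
SG = 190.3 / 132.6400 = 1.435

SG = 1.435


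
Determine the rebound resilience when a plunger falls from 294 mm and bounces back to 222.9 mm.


Resilience = h_rebound / h_drop * 100
= 222.9 / 294 * 100
= 75.8%

75.8%


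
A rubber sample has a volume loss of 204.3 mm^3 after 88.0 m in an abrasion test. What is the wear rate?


Rate = volume_loss / distance
= 204.3 / 88.0
= 2.322 mm^3/m

2.322 mm^3/m


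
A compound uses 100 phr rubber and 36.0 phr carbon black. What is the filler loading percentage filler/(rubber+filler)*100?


Filler % = filler / (rubber + filler) * 100
= 36.0 / (100 + 36.0) * 100
= 36.0 / 136.0 * 100
= 26.47%

26.47%


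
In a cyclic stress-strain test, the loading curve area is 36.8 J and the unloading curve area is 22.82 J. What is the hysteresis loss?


Hysteresis loss = loading - unloading
= 36.8 - 22.82
= 13.98 J

13.98 J


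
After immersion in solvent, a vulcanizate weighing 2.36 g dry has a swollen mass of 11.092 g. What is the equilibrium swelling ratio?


Q = W_swollen / W_dry
Q = 11.092 / 2.36
Q = 4.7

Q = 4.7


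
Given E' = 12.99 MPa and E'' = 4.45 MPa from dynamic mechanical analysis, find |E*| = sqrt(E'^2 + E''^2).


|E*| = sqrt(E'^2 + E''^2)
= sqrt(12.99^2 + 4.45^2)
= sqrt(168.7401 + 19.8025)
= 13.731 MPa

13.731 MPa


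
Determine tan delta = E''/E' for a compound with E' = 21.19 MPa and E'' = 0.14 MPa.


tan delta = E'' / E'
= 0.14 / 21.19
= 0.0066

tan delta = 0.0066


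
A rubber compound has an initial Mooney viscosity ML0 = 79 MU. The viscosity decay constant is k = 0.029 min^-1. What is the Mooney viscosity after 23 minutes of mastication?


ML = ML0 * exp(-k * t)
ML = 79 * exp(-0.029 * 23)
ML = 79 * 0.5132
ML = 40.55 MU

40.55 MU


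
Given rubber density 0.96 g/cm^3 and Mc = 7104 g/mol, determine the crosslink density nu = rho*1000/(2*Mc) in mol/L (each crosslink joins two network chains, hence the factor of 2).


nu = rho * 1000 / (2 * Mc)
nu = 0.96 * 1000 / (2 * 7104)
nu = 960.0 / 14208
nu = 0.0676 mol/L

0.0676 mol/L


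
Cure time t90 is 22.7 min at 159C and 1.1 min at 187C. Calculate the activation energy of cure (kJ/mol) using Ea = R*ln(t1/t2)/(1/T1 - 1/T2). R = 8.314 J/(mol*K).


T1 = 432.15 K, T2 = 460.15 K
1/T1 - 1/T2 = 1.4081e-04
ln(t1/t2) = ln(22.7/1.1) = 3.0271
Ea = 8.314 * 3.0271 / 1.4081e-04 = 178733.6020 J/mol
Ea = 178.73 kJ/mol

178.73 kJ/mol


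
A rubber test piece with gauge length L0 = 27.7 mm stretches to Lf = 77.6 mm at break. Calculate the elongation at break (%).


Elongation = (Lf - L0) / L0 * 100
= (77.6 - 27.7) / 27.7 * 100
= 49.9 / 27.7 * 100
= 180.1%

180.1%


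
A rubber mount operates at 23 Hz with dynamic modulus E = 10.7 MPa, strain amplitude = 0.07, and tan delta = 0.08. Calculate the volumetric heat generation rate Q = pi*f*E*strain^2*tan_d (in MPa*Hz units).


Q = pi * f * E * strain^2 * tan_d
= pi * 23 * 10.7 * 0.07^2 * 0.08
= pi * 23 * 10.7 * 0.0049 * 0.08
= 0.3031

Q = 0.3031


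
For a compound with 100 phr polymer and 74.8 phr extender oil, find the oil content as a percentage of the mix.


Oil % = oil / (100 + oil) * 100
= 74.8 / (100 + 74.8) * 100
= 74.8 / 174.8 * 100
= 42.79%

42.79%


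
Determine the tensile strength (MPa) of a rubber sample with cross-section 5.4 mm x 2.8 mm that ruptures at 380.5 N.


Area = width * thickness = 5.4 * 2.8 = 15.12 mm^2
TS = force / area = 380.5 / 15.12 = 25.17 MPa

25.17 MPa


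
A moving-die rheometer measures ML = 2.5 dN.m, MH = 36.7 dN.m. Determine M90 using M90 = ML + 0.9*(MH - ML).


M90 = ML + 0.9 * (MH - ML)
M90 = 2.5 + 0.9 * (36.7 - 2.5)
M90 = 2.5 + 0.9 * 34.2
M90 = 33.28 dN.m

33.28 dN.m


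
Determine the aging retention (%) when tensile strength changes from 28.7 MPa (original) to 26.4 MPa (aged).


Retention = aged / original * 100
= 26.4 / 28.7 * 100
= 92.0%

92.0%


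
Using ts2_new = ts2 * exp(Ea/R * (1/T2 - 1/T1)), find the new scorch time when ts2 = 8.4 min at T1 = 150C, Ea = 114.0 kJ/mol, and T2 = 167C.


Convert temperatures: T1 = 150 + 273.15 = 423.15 K, T2 = 167 + 273.15 = 440.15 K
ts2_new = 8.4 * exp(114000 / 8.314 * (1/440.15 - 1/423.15))
1/T2 - 1/T1 = -9.1275e-05
ts2_new = 2.4 min

2.4 min


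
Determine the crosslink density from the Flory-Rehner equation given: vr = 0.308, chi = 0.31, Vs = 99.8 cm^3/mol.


ln(1 - vr) = ln(1 - 0.308) = -0.3682
Numerator = -((-0.3682) + 0.308 + 0.31 * 0.308^2) = 0.0308
Denominator = 99.8 * (0.308^(1/3) - 0.308/2) = 52.0289
nu = 0.0308 / 52.0289 = 5.9124e-04 mol/cm^3

5.9124e-04 mol/cm^3


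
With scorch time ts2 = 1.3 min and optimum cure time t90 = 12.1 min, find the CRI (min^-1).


CRI = 100 / (t90 - ts2)
= 100 / (12.1 - 1.3)
= 100 / 10.8
= 9.26 min^-1

9.26 min^-1


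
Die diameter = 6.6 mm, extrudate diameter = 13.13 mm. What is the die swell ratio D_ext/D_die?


Die swell ratio = D_extrudate / D_die
= 13.13 / 6.6
= 1.989

Die swell = 1.989


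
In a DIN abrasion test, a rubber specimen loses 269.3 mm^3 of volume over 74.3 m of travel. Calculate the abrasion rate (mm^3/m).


Rate = volume_loss / distance
= 269.3 / 74.3
= 3.624 mm^3/m

3.624 mm^3/m


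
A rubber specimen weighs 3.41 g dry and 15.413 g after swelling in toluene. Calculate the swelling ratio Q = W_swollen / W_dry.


Q = W_swollen / W_dry
Q = 15.413 / 3.41
Q = 4.52

Q = 4.52


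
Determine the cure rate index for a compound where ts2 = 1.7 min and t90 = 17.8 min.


CRI = 100 / (t90 - ts2)
= 100 / (17.8 - 1.7)
= 100 / 16.1
= 6.21 min^-1

6.21 min^-1
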